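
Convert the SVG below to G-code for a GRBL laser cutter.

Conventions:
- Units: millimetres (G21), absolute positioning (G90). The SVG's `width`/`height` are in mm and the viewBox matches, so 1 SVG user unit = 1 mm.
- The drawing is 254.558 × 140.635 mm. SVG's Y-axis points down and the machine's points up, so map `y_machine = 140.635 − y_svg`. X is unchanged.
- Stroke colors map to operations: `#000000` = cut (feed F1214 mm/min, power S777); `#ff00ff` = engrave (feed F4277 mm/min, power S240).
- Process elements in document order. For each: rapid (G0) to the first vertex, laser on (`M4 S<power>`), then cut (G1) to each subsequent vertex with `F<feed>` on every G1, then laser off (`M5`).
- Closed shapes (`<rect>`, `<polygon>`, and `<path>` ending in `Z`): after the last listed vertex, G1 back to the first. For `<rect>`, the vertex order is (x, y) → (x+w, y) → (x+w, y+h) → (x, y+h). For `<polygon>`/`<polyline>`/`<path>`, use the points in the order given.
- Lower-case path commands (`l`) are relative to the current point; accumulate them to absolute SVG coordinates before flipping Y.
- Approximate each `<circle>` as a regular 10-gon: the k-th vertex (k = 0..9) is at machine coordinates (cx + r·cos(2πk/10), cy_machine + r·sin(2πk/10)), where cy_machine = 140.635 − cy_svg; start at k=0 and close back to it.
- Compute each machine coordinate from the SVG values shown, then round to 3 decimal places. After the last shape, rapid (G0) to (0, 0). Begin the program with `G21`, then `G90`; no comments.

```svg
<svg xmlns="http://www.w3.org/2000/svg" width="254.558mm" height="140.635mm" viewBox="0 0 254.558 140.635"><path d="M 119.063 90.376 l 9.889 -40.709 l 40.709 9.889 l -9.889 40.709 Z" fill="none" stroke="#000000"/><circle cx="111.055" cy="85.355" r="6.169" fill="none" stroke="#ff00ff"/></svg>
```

G21
G90
G0 X119.063 Y50.259
M4 S777
G1 X128.952 Y90.968 F1214
G1 X169.661 Y81.079 F1214
G1 X159.772 Y40.370 F1214
G1 X119.063 Y50.259 F1214
M5
G0 X117.224 Y55.280
M4 S240
G1 X116.046 Y58.906 F4277
G1 X112.961 Y61.147 F4277
G1 X109.149 Y61.147 F4277
G1 X106.064 Y58.906 F4277
G1 X104.886 Y55.280 F4277
G1 X106.064 Y51.654 F4277
G1 X109.149 Y49.413 F4277
G1 X112.961 Y49.413 F4277
G1 X116.046 Y51.654 F4277
G1 X117.224 Y55.280 F4277
M5
G0 X0.000 Y0.000

1 u = 1 mm; y_m = 140.635 − y.

[1] `<path>` regular polygon, #000000→cut S777 F1214: (119.063,50.259) → (128.952,90.968) → (169.661,81.079) → (159.772,40.370) → (119.063,50.259) (closed)

[2] `<circle>` circle, #ff00ff→engrave S240 F4277: (117.224,55.280) → (116.046,58.906) → (112.961,61.147) → (109.149,61.147) → (106.064,58.906) → (104.886,55.280) → (106.064,51.654) → (109.149,49.413) → (112.961,49.413) → (116.046,51.654) → (117.224,55.280) (closed)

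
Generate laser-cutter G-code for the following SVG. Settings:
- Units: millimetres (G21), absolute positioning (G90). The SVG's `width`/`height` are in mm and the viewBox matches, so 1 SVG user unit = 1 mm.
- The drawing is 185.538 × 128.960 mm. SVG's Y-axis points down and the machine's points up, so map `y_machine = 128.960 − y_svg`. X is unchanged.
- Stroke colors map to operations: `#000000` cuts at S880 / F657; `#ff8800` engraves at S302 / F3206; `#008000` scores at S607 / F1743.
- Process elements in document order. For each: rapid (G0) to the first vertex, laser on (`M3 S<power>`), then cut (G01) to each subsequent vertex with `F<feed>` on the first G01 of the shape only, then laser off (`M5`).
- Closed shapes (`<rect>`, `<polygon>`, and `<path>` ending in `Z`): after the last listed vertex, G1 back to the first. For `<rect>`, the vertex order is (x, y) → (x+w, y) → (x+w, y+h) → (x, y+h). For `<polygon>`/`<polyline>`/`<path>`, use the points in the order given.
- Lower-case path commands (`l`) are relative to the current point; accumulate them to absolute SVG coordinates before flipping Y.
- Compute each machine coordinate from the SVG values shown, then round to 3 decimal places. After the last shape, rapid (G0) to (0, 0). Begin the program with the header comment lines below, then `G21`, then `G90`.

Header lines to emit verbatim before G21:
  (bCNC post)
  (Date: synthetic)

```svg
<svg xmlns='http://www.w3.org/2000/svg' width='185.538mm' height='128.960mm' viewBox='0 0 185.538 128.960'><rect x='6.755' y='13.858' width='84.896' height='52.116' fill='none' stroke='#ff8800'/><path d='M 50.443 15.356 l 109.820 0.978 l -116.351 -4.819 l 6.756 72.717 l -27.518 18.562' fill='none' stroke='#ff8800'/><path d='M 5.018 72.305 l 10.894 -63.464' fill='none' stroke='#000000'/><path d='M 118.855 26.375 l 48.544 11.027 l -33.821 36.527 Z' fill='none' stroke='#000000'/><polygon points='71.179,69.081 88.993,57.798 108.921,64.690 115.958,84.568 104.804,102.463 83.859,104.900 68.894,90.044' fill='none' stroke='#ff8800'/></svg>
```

viewBox `0 0 185.538 128.960` with mm width/height → 1 unit = 1 mm. Flip: y_m = 128.960 − y_svg.

**Shape 1** — `<rect>` rectangle, stroke `#ff8800` → engrave (S302, F3206). Machine vertices: (6.755,115.102) → (91.651,115.102) → (91.651,62.986) → (6.755,62.986) → (6.755,115.102). Closed: final G1 returns to the first vertex.

**Shape 2** — `<path>` open polyline, stroke `#ff8800` → engrave (S302, F3206). Machine vertices: (50.443,113.604) → (160.263,112.626) → (43.912,117.445) → (50.668,44.728) → (23.150,26.166). Open path.

**Shape 3** — `<path>` line segment, stroke `#000000` → cut (S880, F657). Machine vertices: (5.018,56.655) → (15.912,120.119). Open path.

**Shape 4** — `<path>` regular polygon, stroke `#000000` → cut (S880, F657). Machine vertices: (118.855,102.585) → (167.399,91.558) → (133.578,55.031) → (118.855,102.585). Closed: final G1 returns to the first vertex.

**Shape 5** — `<polygon>` regular polygon, stroke `#ff8800` → engrave (S302, F3206). Machine vertices: (71.179,59.879) → (88.993,71.162) → (108.921,64.270) → (115.958,44.392) → (104.804,26.497) → (83.859,24.060) → (68.894,38.916) → (71.179,59.879). Closed: final G1 returns to the first vertex.

(bCNC post)
(Date: synthetic)
G21
G90
G0 X6.755 Y115.102
M3 S302
G01 X91.651 Y115.102 F3206
G01 X91.651 Y62.986
G01 X6.755 Y62.986
G01 X6.755 Y115.102
M5
G0 X50.443 Y113.604
M3 S302
G01 X160.263 Y112.626 F3206
G01 X43.912 Y117.445
G01 X50.668 Y44.728
G01 X23.150 Y26.166
M5
G0 X5.018 Y56.655
M3 S880
G01 X15.912 Y120.119 F657
M5
G0 X118.855 Y102.585
M3 S880
G01 X167.399 Y91.558 F657
G01 X133.578 Y55.031
G01 X118.855 Y102.585
M5
G0 X71.179 Y59.879
M3 S302
G01 X88.993 Y71.162 F3206
G01 X108.921 Y64.270
G01 X115.958 Y44.392
G01 X104.804 Y26.497
G01 X83.859 Y24.060
G01 X68.894 Y38.916
G01 X71.179 Y59.879
M5
G0 X0.000 Y0.000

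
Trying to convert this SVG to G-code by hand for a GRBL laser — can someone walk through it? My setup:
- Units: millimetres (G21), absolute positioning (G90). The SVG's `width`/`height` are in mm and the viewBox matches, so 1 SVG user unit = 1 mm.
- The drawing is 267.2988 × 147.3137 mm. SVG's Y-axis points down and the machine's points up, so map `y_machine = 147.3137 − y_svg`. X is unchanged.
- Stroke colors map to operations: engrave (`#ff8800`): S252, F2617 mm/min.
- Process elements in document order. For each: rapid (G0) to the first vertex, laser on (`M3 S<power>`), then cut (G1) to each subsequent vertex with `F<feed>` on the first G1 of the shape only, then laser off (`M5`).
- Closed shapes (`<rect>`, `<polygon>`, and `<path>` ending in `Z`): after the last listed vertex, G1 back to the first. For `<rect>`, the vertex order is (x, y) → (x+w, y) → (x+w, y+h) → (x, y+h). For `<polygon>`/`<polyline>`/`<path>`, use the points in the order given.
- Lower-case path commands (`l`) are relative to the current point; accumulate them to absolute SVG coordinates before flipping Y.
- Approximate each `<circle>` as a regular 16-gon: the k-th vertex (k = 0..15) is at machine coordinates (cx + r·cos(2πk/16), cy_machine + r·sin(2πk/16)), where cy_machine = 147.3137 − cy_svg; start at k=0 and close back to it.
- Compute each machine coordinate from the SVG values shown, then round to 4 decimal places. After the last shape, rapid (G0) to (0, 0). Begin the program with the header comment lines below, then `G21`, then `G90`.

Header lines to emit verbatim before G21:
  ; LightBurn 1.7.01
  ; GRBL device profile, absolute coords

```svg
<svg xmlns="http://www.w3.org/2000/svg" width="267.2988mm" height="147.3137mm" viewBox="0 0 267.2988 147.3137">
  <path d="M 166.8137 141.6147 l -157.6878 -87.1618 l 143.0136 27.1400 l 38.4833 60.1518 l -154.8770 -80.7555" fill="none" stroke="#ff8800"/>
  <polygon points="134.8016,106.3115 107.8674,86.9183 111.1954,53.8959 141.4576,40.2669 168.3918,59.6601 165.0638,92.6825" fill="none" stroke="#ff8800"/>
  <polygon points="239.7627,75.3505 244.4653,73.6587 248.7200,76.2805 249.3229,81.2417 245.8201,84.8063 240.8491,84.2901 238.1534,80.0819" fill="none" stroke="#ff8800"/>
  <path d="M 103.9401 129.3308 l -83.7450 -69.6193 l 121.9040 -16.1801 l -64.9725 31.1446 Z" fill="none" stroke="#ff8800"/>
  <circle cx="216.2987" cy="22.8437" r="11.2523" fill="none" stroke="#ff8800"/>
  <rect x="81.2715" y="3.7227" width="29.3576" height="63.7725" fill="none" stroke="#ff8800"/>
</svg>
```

viewBox `0 0 267.2988 147.3137` with mm width/height → 1 unit = 1 mm. Flip: y_m = 147.3137 − y_svg.

**Shape 1** — `<path>` open polyline, stroke `#ff8800` → engrave (S252, F2617). Machine vertices: (166.8137,5.6990) → (9.1259,92.8608) → (152.1395,65.7208) → (190.6228,5.5690) → (35.7458,86.3245). Open path.

**Shape 2** — `<polygon>` regular polygon, stroke `#ff8800` → engrave (S252, F2617). Machine vertices: (134.8016,41.0022) → (107.8674,60.3954) → (111.1954,93.4178) → (141.4576,107.0468) → (168.3918,87.6536) → (165.0638,54.6312) → (134.8016,41.0022). Closed: final G1 returns to the first vertex.

**Shape 3** — `<polygon>` regular polygon, stroke `#ff8800` → engrave (S252, F2617). Machine vertices: (239.7627,71.9632) → (244.4653,73.6550) → (248.7200,71.0332) → (249.3229,66.0720) → (245.8201,62.5074) → (240.8491,63.0236) → (238.1534,67.2318) → (239.7627,71.9632). Closed: final G1 returns to the first vertex.

**Shape 4** — `<path>` closed polygon, stroke `#ff8800` → engrave (S252, F2617). Machine vertices: (103.9401,17.9829) → (20.1951,87.6022) → (142.0991,103.7823) → (77.1266,72.6377) → (103.9401,17.9829). Closed: final G1 returns to the first vertex.

**Shape 5** — `<circle>` circle, stroke `#ff8800` → engrave (S252, F2617). Machine vertices: (227.5510,124.4700) → (226.6945,128.7761) → (224.2553,132.4266) → (220.6048,134.8658) → (216.2987,135.7223) → (211.9926,134.8658) → (208.3421,132.4266) → (205.9029,128.7761) → (205.0464,124.4700) → (205.9029,120.1639) → (208.3421,116.5134) → (211.9926,114.0742) → (216.2987,113.2177) → (220.6048,114.0742) → (224.2553,116.5134) → (226.6945,120.1639) → (227.5510,124.4700). Closed: final G1 returns to the first vertex.

**Shape 6** — `<rect>` rectangle, stroke `#ff8800` → engrave (S252, F2617). Machine vertices: (81.2715,143.5910) → (110.6291,143.5910) → (110.6291,79.8185) → (81.2715,79.8185) → (81.2715,143.5910). Closed: final G1 returns to the first vertex.

; LightBurn 1.7.01
; GRBL device profile, absolute coords
G21
G90
G0 X166.8137 Y5.6990
M3 S252
G1 X9.1259 Y92.8608 F2617
G1 X152.1395 Y65.7208
G1 X190.6228 Y5.5690
G1 X35.7458 Y86.3245
M5
G0 X134.8016 Y41.0022
M3 S252
G1 X107.8674 Y60.3954 F2617
G1 X111.1954 Y93.4178
G1 X141.4576 Y107.0468
G1 X168.3918 Y87.6536
G1 X165.0638 Y54.6312
G1 X134.8016 Y41.0022
M5
G0 X239.7627 Y71.9632
M3 S252
G1 X244.4653 Y73.6550 F2617
G1 X248.7200 Y71.0332
G1 X249.3229 Y66.0720
G1 X245.8201 Y62.5074
G1 X240.8491 Y63.0236
G1 X238.1534 Y67.2318
G1 X239.7627 Y71.9632
M5
G0 X103.9401 Y17.9829
M3 S252
G1 X20.1951 Y87.6022 F2617
G1 X142.0991 Y103.7823
G1 X77.1266 Y72.6377
G1 X103.9401 Y17.9829
M5
G0 X227.5510 Y124.4700
M3 S252
G1 X226.6945 Y128.7761 F2617
G1 X224.2553 Y132.4266
G1 X220.6048 Y134.8658
G1 X216.2987 Y135.7223
G1 X211.9926 Y134.8658
G1 X208.3421 Y132.4266
G1 X205.9029 Y128.7761
G1 X205.0464 Y124.4700
G1 X205.9029 Y120.1639
G1 X208.3421 Y116.5134
G1 X211.9926 Y114.0742
G1 X216.2987 Y113.2177
G1 X220.6048 Y114.0742
G1 X224.2553 Y116.5134
G1 X226.6945 Y120.1639
G1 X227.5510 Y124.4700
M5
G0 X81.2715 Y143.5910
M3 S252
G1 X110.6291 Y143.5910 F2617
G1 X110.6291 Y79.8185
G1 X81.2715 Y79.8185
G1 X81.2715 Y143.5910
M5
G0 X0.0000 Y0.0000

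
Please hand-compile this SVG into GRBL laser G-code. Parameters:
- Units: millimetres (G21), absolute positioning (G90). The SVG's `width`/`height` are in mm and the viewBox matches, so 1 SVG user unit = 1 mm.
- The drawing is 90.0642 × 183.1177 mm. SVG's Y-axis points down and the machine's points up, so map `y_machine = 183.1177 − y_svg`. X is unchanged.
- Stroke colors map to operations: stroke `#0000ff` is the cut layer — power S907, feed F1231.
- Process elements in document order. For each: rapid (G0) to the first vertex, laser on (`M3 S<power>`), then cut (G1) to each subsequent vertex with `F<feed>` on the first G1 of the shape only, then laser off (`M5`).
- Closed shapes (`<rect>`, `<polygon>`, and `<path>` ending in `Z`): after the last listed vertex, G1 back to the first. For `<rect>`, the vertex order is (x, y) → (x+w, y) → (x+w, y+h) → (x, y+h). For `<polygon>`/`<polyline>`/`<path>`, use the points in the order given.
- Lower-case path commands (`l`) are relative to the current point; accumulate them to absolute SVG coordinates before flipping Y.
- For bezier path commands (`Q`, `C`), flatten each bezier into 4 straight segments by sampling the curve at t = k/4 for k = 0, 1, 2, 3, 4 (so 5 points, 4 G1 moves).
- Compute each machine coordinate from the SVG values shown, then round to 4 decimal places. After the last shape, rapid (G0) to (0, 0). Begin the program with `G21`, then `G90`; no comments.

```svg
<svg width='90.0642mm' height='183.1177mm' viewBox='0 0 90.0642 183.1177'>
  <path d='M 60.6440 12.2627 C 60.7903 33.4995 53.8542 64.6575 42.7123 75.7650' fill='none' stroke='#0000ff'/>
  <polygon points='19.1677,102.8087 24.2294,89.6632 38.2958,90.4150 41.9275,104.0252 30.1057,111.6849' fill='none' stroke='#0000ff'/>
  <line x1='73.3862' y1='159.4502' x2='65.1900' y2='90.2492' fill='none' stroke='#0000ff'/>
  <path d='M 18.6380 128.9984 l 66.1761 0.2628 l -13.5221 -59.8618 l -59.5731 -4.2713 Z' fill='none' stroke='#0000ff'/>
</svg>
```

G21
G90
G0 X60.6440 Y170.8550
M3 S907
G1 X59.4707 Y153.5355 F1231
G1 X55.9112 Y135.3054
G1 X50.2352 Y118.9745
G1 X42.7123 Y107.3527
M5
G0 X19.1677 Y80.3090
M3 S907
G1 X24.2294 Y93.4545 F1231
G1 X38.2958 Y92.7027
G1 X41.9275 Y79.0925
G1 X30.1057 Y71.4328
G1 X19.1677 Y80.3090
M5
G0 X73.3862 Y23.6675
M3 S907
G1 X65.1900 Y92.8685 F1231
M5
G0 X18.6380 Y54.1193
M3 S907
G1 X84.8141 Y53.8565 F1231
G1 X71.2920 Y113.7183
G1 X11.7189 Y117.9896
G1 X18.6380 Y54.1193
M5
G0 X0.0000 Y0.0000

1 u = 1 mm; y_m = 183.1177 − y.

[1] `<path>` cubic bezier, #0000ff→cut S907 F1231: (60.6440,170.8550) → (59.4707,153.5355) → (55.9112,135.3054) → (50.2352,118.9745) → (42.7123,107.3527)

[2] `<polygon>` regular polygon, #0000ff→cut S907 F1231: (19.1677,80.3090) → (24.2294,93.4545) → (38.2958,92.7027) → (41.9275,79.0925) → (30.1057,71.4328) → (19.1677,80.3090) (closed)

[3] `<line>` line segment, #0000ff→cut S907 F1231: (73.3862,23.6675) → (65.1900,92.8685)

[4] `<path>` closed polygon, #0000ff→cut S907 F1231: (18.6380,54.1193) → (84.8141,53.8565) → (71.2920,113.7183) → (11.7189,117.9896) → (18.6380,54.1193) (closed)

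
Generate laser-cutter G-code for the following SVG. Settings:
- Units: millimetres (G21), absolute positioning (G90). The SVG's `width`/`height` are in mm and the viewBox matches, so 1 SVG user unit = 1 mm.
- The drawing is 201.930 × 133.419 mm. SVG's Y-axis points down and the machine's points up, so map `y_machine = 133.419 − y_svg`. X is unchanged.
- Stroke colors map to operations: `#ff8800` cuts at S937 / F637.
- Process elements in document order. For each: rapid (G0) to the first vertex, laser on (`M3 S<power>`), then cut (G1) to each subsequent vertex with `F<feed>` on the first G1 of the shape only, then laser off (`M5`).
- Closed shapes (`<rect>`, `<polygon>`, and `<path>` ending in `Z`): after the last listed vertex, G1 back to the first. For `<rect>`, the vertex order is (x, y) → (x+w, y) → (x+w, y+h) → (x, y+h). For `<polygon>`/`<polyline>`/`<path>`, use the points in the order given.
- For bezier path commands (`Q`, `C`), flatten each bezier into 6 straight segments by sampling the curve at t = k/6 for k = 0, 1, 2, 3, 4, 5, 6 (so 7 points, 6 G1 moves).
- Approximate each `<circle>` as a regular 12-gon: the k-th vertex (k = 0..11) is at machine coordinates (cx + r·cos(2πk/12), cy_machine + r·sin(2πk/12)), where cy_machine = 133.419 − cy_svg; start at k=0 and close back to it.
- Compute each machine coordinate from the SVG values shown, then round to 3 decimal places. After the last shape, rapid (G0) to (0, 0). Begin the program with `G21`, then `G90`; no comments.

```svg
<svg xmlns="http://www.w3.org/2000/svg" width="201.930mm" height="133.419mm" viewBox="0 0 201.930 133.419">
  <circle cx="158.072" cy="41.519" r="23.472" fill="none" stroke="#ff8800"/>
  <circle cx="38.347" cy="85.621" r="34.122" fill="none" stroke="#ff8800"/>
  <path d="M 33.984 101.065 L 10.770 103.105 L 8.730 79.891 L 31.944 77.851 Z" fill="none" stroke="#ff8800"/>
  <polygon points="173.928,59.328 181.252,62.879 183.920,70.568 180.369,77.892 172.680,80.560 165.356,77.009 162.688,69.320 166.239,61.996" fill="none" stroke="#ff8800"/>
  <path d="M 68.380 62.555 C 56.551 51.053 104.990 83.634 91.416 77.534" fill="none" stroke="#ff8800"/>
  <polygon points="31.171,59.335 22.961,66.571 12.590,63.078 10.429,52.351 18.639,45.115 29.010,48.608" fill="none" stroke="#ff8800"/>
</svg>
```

G21
G90
G0 X181.544 Y91.900
M3 S937
G1 X178.399 Y103.636 F637
G1 X169.808 Y112.227
G1 X158.072 Y115.372
G1 X146.336 Y112.227
G1 X137.745 Y103.636
G1 X134.600 Y91.900
G1 X137.745 Y80.164
G1 X146.336 Y71.573
G1 X158.072 Y68.428
G1 X169.808 Y71.573
G1 X178.399 Y80.164
G1 X181.544 Y91.900
M5
G0 X72.469 Y47.798
M3 S937
G1 X67.898 Y64.859 F637
G1 X55.408 Y77.349
G1 X38.347 Y81.920
G1 X21.286 Y77.349
G1 X8.796 Y64.859
G1 X4.225 Y47.798
G1 X8.796 Y30.737
G1 X21.286 Y18.247
G1 X38.347 Y13.676
G1 X55.408 Y18.247
G1 X67.898 Y30.737
G1 X72.469 Y47.798
M5
G0 X33.984 Y32.354
M3 S937
G1 X10.770 Y30.314 F637
G1 X8.730 Y53.528
G1 X31.944 Y55.568
G1 X33.984 Y32.354
M5
G0 X173.928 Y74.091
M3 S937
G1 X181.252 Y70.540 F637
G1 X183.920 Y62.851
G1 X180.369 Y55.527
G1 X172.680 Y52.859
G1 X165.356 Y56.410
G1 X162.688 Y64.099
G1 X166.239 Y71.423
G1 X173.928 Y74.091
M5
G0 X68.380 Y70.864
M3 S937
G1 X66.922 Y73.325 F637
G1 X72.111 Y70.737
G1 X80.552 Y65.400
G1 X88.848 Y59.613
G1 X93.601 Y55.675
G1 X91.416 Y55.885
M5
G0 X31.171 Y74.084
M3 S937
G1 X22.961 Y66.848 F637
G1 X12.590 Y70.341
G1 X10.429 Y81.068
G1 X18.639 Y88.304
G1 X29.010 Y84.811
G1 X31.171 Y74.084
M5
G0 X0.000 Y0.000

Since the viewBox matches the mm dimensions, user units are millimetres directly. The only transform is the Y-flip y_m = 133.419 − y_svg.

Shape 1 is a circle drawn with `<circle>`. Its stroke #ff8800 means cut at S937, F637. After flipping Y the toolpath is (181.544,91.900) → (178.399,103.636) → (169.808,112.227) → (158.072,115.372) → (146.336,112.227) → (137.745,103.636) → (134.600,91.900) → (137.745,80.164) → (146.336,71.573) → (158.072,68.428) → (169.808,71.573) → (178.399,80.164) → (181.544,91.900), returning to the start.

Shape 2 is a circle drawn with `<circle>`. Its stroke #ff8800 means cut at S937, F637. After flipping Y the toolpath is (72.469,47.798) → (67.898,64.859) → (55.408,77.349) → (38.347,81.920) → (21.286,77.349) → (8.796,64.859) → (4.225,47.798) → (8.796,30.737) → (21.286,18.247) → (38.347,13.676) → (55.408,18.247) → (67.898,30.737) → (72.469,47.798), returning to the start.

Shape 3 is a regular polygon drawn with `<path>`. Its stroke #ff8800 means cut at S937, F637. After flipping Y the toolpath is (33.984,32.354) → (10.770,30.314) → (8.730,53.528) → (31.944,55.568) → (33.984,32.354), returning to the start.

Shape 4 is a regular polygon drawn with `<polygon>`. Its stroke #ff8800 means cut at S937, F637. After flipping Y the toolpath is (173.928,74.091) → (181.252,70.540) → (183.920,62.851) → (180.369,55.527) → (172.680,52.859) → (165.356,56.410) → (162.688,64.099) → (166.239,71.423) → (173.928,74.091), returning to the start.

Shape 5 is a cubic bezier drawn with `<path>`. Its stroke #ff8800 means cut at S937, F637. After flipping Y the toolpath is (68.380,70.864) → (66.922,73.325) → (72.111,70.737) → (80.552,65.400) → (88.848,59.613) → (93.601,55.675) → (91.416,55.885).

Shape 6 is a regular polygon drawn with `<polygon>`. Its stroke #ff8800 means cut at S937, F637. After flipping Y the toolpath is (31.171,74.084) → (22.961,66.848) → (12.590,70.341) → (10.429,81.068) → (18.639,88.304) → (29.010,84.811) → (31.171,74.084), returning to the start.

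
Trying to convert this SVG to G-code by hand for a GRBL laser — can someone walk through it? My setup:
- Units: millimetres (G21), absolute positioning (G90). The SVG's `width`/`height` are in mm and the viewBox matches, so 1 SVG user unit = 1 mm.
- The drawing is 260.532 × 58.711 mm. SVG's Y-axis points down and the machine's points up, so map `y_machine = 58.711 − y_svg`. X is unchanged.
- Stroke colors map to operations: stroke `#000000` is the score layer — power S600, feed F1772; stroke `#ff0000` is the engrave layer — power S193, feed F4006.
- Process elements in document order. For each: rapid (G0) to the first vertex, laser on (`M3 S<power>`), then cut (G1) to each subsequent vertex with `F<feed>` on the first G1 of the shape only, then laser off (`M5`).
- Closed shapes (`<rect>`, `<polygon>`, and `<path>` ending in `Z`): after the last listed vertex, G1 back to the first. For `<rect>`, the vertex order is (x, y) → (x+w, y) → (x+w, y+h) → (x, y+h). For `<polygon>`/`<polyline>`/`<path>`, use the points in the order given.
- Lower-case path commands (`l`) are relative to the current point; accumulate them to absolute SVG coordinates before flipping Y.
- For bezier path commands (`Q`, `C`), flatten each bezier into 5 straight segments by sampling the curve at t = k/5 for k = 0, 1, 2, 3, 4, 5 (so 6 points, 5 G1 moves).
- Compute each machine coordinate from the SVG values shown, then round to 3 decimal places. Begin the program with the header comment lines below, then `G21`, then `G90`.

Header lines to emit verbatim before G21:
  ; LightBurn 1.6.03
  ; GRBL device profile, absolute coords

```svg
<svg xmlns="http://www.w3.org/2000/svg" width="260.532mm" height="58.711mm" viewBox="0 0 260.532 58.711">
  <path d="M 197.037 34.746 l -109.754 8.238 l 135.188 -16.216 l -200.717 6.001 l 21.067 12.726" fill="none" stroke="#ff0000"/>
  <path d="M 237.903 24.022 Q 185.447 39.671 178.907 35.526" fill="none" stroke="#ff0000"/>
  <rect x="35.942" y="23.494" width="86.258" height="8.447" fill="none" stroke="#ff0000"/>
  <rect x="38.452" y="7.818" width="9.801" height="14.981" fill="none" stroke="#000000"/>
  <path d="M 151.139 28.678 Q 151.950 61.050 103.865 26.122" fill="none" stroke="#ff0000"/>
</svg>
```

viewBox `0 0 260.532 58.711` with mm width/height → 1 unit = 1 mm. Flip: y_m = 58.711 − y_svg.

**Shape 1** — `<path>` open polyline, stroke `#ff0000` → engrave (S193, F4006). Machine vertices: (197.037,23.965) → (87.283,15.727) → (222.471,31.943) → (21.754,25.942) → (42.821,13.216). Open path.

**Shape 2** — `<path>` quadratic bezier, stroke `#ff0000` → engrave (S193, F4006). Control points (SVG): P0=(237.903,24.022), P1=(185.447,39.671), P2=(178.907,35.526); sampled at t=k/5. Machine vertices: (237.903,34.689) → (218.757,29.221) → (203.285,25.337) → (191.486,23.036) → (183.360,22.319) → (178.907,23.185). Open path.

**Shape 3** — `<rect>` rectangle, stroke `#ff0000` → engrave (S193, F4006). Machine vertices: (35.942,35.217) → (122.200,35.217) → (122.200,26.770) → (35.942,26.770) → (35.942,35.217). Closed: final G1 returns to the first vertex.

**Shape 4** — `<rect>` rectangle, stroke `#000000` → score (S600, F1772). Machine vertices: (38.452,50.893) → (48.253,50.893) → (48.253,35.912) → (38.452,35.912) → (38.452,50.893). Closed: final G1 returns to the first vertex.

**Shape 5** — `<path>` quadratic bezier, stroke `#ff0000` → engrave (S193, F4006). Control points (SVG): P0=(151.139,28.678), P1=(151.950,61.050), P2=(103.865,26.122); sampled at t=k/5. Machine vertices: (151.139,30.033) → (149.508,19.776) → (143.964,14.903) → (134.510,15.415) → (121.143,21.310) → (103.865,32.589). Open path.

; LightBurn 1.6.03
; GRBL device profile, absolute coords
G21
G90
G0 X197.037 Y23.965
M3 S193
G1 X87.283 Y15.727 F4006
G1 X222.471 Y31.943
G1 X21.754 Y25.942
G1 X42.821 Y13.216
M5
G0 X237.903 Y34.689
M3 S193
G1 X218.757 Y29.221 F4006
G1 X203.285 Y25.337
G1 X191.486 Y23.036
G1 X183.360 Y22.319
G1 X178.907 Y23.185
M5
G0 X35.942 Y35.217
M3 S193
G1 X122.200 Y35.217 F4006
G1 X122.200 Y26.770
G1 X35.942 Y26.770
G1 X35.942 Y35.217
M5
G0 X38.452 Y50.893
M3 S600
G1 X48.253 Y50.893 F1772
G1 X48.253 Y35.912
G1 X38.452 Y35.912
G1 X38.452 Y50.893
M5
G0 X151.139 Y30.033
M3 S193
G1 X149.508 Y19.776 F4006
G1 X143.964 Y14.903
G1 X134.510 Y15.415
G1 X121.143 Y21.310
G1 X103.865 Y32.589
M5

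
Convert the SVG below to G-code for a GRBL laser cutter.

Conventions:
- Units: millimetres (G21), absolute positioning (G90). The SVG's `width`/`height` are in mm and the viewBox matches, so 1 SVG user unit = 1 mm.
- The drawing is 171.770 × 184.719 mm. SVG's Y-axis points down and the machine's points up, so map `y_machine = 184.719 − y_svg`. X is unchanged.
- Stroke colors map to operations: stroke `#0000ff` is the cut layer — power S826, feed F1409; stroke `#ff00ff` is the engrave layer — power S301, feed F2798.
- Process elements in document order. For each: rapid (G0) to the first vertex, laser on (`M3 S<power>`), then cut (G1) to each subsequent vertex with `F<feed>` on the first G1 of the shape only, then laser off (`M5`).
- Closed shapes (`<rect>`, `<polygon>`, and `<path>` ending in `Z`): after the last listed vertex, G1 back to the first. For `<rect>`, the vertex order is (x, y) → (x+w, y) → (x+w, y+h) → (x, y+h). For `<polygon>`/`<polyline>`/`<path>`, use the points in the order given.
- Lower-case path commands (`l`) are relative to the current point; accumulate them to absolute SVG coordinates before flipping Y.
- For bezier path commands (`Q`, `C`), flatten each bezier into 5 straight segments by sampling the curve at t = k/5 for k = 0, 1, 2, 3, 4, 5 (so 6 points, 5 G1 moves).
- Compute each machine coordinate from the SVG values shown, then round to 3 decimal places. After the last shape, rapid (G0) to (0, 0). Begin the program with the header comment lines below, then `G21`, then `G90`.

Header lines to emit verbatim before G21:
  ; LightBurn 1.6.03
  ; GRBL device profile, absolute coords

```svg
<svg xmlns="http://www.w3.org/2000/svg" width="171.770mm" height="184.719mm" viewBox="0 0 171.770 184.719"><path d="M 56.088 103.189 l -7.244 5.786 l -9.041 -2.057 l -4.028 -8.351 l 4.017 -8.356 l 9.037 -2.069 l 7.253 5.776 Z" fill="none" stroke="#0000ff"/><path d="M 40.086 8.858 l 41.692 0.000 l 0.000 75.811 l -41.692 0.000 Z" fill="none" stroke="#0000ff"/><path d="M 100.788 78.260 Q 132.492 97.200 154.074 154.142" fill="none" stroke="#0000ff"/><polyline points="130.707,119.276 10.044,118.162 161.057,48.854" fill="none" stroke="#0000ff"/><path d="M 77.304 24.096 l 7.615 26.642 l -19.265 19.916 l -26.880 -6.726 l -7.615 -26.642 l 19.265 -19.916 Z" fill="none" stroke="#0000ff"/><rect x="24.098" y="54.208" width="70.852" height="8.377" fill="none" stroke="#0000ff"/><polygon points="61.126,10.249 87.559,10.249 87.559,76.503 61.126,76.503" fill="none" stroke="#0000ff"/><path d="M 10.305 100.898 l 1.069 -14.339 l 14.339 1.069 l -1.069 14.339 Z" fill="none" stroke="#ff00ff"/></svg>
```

; LightBurn 1.6.03
; GRBL device profile, absolute coords
G21
G90
G0 X56.088 Y81.530
M3 S826
G1 X48.844 Y75.744 F1409
G1 X39.803 Y77.801
G1 X35.775 Y86.152
G1 X39.792 Y94.508
G1 X48.829 Y96.577
G1 X56.082 Y90.801
G1 X56.088 Y81.530
M5
G0 X40.086 Y175.861
M3 S826
G1 X81.778 Y175.861 F1409
G1 X81.778 Y100.050
G1 X40.086 Y100.050
G1 X40.086 Y175.861
M5
G0 X100.788 Y106.459
M3 S826
G1 X113.065 Y97.363 F1409
G1 X124.532 Y85.227
G1 X135.189 Y70.050
G1 X145.036 Y51.834
G1 X154.074 Y30.577
M5
G0 X130.707 Y65.443
M3 S826
G1 X10.044 Y66.557 F1409
G1 X161.057 Y135.865
M5
G0 X77.304 Y160.623
M3 S826
G1 X84.919 Y133.981 F1409
G1 X65.654 Y114.065
G1 X38.774 Y120.791
G1 X31.159 Y147.433
G1 X50.424 Y167.349
G1 X77.304 Y160.623
M5
G0 X24.098 Y130.511
M3 S826
G1 X94.950 Y130.511 F1409
G1 X94.950 Y122.134
G1 X24.098 Y122.134
G1 X24.098 Y130.511
M5
G0 X61.126 Y174.470
M3 S826
G1 X87.559 Y174.470 F1409
G1 X87.559 Y108.216
G1 X61.126 Y108.216
G1 X61.126 Y174.470
M5
G0 X10.305 Y83.821
M3 S301
G1 X11.374 Y98.160 F2798
G1 X25.713 Y97.091
G1 X24.644 Y82.752
G1 X10.305 Y83.821
M5
G0 X0.000 Y0.000

1 u = 1 mm; y_m = 184.719 − y.

[1] `<path>` regular polygon, #0000ff→cut S826 F1409: (56.088,81.530) → (48.844,75.744) → (39.803,77.801) → (35.775,86.152) → (39.792,94.508) → (48.829,96.577) → (56.082,90.801) → (56.088,81.530) (closed)

[2] `<path>` rectangle, #0000ff→cut S826 F1409: (40.086,175.861) → (81.778,175.861) → (81.778,100.050) → (40.086,100.050) → (40.086,175.861) (closed)

[3] `<path>` quadratic bezier, #0000ff→cut S826 F1409: (100.788,106.459) → (113.065,97.363) → (124.532,85.227) → (135.189,70.050) → (145.036,51.834) → (154.074,30.577)

[4] `<polyline>` open polyline, #0000ff→cut S826 F1409: (130.707,65.443) → (10.044,66.557) → (161.057,135.865)

[5] `<path>` regular polygon, #0000ff→cut S826 F1409: (77.304,160.623) → (84.919,133.981) → (65.654,114.065) → (38.774,120.791) → (31.159,147.433) → (50.424,167.349) → (77.304,160.623) (closed)

[6] `<rect>` rectangle, #0000ff→cut S826 F1409: (24.098,130.511) → (94.950,130.511) → (94.950,122.134) → (24.098,122.134) → (24.098,130.511) (closed)

[7] `<polygon>` rectangle, #0000ff→cut S826 F1409: (61.126,174.470) → (87.559,174.470) → (87.559,108.216) → (61.126,108.216) → (61.126,174.470) (closed)

[8] `<path>` regular polygon, #ff00ff→engrave S301 F2798: (10.305,83.821) → (11.374,98.160) → (25.713,97.091) → (24.644,82.752) → (10.305,83.821) (closed)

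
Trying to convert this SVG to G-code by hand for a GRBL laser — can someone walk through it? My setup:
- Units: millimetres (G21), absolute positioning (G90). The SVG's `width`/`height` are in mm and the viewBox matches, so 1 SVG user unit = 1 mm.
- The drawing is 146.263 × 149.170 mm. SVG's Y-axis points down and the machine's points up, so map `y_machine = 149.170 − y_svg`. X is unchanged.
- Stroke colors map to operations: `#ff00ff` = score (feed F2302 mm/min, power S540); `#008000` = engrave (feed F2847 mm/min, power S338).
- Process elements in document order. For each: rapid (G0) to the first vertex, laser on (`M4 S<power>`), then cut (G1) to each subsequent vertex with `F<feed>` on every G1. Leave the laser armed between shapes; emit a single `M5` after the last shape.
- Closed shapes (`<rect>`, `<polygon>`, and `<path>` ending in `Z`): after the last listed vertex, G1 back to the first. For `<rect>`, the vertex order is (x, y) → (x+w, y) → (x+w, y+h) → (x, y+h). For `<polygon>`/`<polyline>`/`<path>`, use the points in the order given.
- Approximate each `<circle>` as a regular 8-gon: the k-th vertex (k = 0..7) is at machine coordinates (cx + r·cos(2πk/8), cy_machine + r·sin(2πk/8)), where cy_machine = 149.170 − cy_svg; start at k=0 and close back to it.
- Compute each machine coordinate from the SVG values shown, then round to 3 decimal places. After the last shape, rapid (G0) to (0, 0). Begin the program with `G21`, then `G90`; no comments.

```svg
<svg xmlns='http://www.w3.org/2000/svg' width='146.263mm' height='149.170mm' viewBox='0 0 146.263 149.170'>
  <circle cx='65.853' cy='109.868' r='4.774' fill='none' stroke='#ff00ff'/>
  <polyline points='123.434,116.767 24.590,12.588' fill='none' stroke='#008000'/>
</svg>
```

G21
G90
G0 X70.627 Y39.302
M4 S540
G1 X69.229 Y42.678 F2302
G1 X65.853 Y44.076 F2302
G1 X62.477 Y42.678 F2302
G1 X61.079 Y39.302 F2302
G1 X62.477 Y35.926 F2302
G1 X65.853 Y34.528 F2302
G1 X69.229 Y35.926 F2302
G1 X70.627 Y39.302 F2302
G0 X123.434 Y32.403
M4 S338
G1 X24.590 Y136.582 F2847
M5
G0 X0.000 Y0.000

1 u = 1 mm; y_m = 149.170 − y.

[1] `<circle>` circle, #ff00ff→score S540 F2302: (70.627,39.302) → (69.229,42.678) → (65.853,44.076) → (62.477,42.678) → (61.079,39.302) → (62.477,35.926) → (65.853,34.528) → (69.229,35.926) → (70.627,39.302) (closed)

[2] `<polyline>` line segment, #008000→engrave S338 F2847: (123.434,32.403) → (24.590,136.582)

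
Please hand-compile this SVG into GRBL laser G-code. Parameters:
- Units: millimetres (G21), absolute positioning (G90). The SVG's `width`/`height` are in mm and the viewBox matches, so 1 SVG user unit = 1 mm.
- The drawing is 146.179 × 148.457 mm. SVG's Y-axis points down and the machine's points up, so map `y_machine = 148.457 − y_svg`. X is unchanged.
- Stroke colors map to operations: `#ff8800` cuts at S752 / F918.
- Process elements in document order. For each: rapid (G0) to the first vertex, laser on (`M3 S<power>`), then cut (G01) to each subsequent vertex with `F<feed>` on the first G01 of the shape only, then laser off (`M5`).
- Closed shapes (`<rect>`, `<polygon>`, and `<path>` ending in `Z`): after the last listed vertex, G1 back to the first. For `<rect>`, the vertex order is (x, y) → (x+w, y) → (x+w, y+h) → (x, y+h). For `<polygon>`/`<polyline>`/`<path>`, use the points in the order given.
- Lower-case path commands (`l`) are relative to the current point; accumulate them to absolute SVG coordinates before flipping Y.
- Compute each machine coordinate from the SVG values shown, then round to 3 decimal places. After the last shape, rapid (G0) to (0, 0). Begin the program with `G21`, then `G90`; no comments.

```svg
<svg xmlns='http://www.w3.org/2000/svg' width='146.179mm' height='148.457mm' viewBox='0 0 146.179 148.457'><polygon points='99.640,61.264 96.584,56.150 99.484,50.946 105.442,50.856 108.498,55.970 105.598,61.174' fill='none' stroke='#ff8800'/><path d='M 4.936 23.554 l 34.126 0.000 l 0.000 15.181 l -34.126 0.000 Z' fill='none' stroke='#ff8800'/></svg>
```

G21
G90
G0 X99.640 Y87.193
M3 S752
G01 X96.584 Y92.307 F918
G01 X99.484 Y97.511
G01 X105.442 Y97.601
G01 X108.498 Y92.487
G01 X105.598 Y87.283
G01 X99.640 Y87.193
M5
G0 X4.936 Y124.903
M3 S752
G01 X39.062 Y124.903 F918
G01 X39.062 Y109.722
G01 X4.936 Y109.722
G01 X4.936 Y124.903
M5
G0 X0.000 Y0.000

Since the viewBox matches the mm dimensions, user units are millimetres directly. The only transform is the Y-flip y_m = 148.457 − y_svg.

Shape 1 is a regular polygon drawn with `<polygon>`. Its stroke #ff8800 means cut at S752, F918. After flipping Y the toolpath is (99.640,87.193) → (96.584,92.307) → (99.484,97.511) → (105.442,97.601) → (108.498,92.487) → (105.598,87.283) → (99.640,87.193), returning to the start.

Shape 2 is a rectangle drawn with `<path>`. Its stroke #ff8800 means cut at S752, F918. After flipping Y the toolpath is (4.936,124.903) → (39.062,124.903) → (39.062,109.722) → (4.936,109.722) → (4.936,124.903), returning to the start.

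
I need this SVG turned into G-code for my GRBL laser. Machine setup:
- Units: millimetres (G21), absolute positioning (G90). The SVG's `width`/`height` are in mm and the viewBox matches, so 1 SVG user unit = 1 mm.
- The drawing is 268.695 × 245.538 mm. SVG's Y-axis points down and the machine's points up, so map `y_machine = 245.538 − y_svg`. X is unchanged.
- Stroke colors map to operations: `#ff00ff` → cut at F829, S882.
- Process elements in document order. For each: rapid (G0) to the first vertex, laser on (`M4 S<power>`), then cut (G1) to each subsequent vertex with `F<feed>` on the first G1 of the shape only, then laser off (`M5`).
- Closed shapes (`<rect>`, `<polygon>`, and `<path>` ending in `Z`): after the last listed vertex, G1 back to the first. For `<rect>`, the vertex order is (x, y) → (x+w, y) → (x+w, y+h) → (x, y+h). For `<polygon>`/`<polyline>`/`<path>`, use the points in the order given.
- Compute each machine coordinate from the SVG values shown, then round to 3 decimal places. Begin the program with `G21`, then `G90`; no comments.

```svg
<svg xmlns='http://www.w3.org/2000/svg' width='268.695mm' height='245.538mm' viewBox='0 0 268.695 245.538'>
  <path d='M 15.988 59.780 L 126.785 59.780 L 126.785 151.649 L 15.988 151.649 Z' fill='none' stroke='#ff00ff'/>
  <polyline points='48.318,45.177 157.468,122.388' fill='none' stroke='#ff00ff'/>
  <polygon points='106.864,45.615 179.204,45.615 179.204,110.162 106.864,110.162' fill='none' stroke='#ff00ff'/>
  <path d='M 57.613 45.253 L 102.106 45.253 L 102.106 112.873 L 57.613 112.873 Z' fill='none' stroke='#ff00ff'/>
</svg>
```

G21
G90
G0 X15.988 Y185.758
M4 S882
G1 X126.785 Y185.758 F829
G1 X126.785 Y93.889
G1 X15.988 Y93.889
G1 X15.988 Y185.758
M5
G0 X48.318 Y200.361
M4 S882
G1 X157.468 Y123.150 F829
M5
G0 X106.864 Y199.923
M4 S882
G1 X179.204 Y199.923 F829
G1 X179.204 Y135.376
G1 X106.864 Y135.376
G1 X106.864 Y199.923
M5
G0 X57.613 Y200.285
M4 S882
G1 X102.106 Y200.285 F829
G1 X102.106 Y132.665
G1 X57.613 Y132.665
G1 X57.613 Y200.285
M5

viewBox `0 0 268.695 245.538` with mm width/height → 1 unit = 1 mm. Flip: y_m = 245.538 − y_svg.

**Shape 1** — `<path>` rectangle, stroke `#ff00ff` → cut (S882, F829). Machine vertices: (15.988,185.758) → (126.785,185.758) → (126.785,93.889) → (15.988,93.889) → (15.988,185.758). Closed: final G1 returns to the first vertex.

**Shape 2** — `<polyline>` line segment, stroke `#ff00ff` → cut (S882, F829). Machine vertices: (48.318,200.361) → (157.468,123.150). Open path.

**Shape 3** — `<polygon>` rectangle, stroke `#ff00ff` → cut (S882, F829). Machine vertices: (106.864,199.923) → (179.204,199.923) → (179.204,135.376) → (106.864,135.376) → (106.864,199.923). Closed: final G1 returns to the first vertex.

**Shape 4** — `<path>` rectangle, stroke `#ff00ff` → cut (S882, F829). Machine vertices: (57.613,200.285) → (102.106,200.285) → (102.106,132.665) → (57.613,132.665) → (57.613,200.285). Closed: final G1 returns to the first vertex.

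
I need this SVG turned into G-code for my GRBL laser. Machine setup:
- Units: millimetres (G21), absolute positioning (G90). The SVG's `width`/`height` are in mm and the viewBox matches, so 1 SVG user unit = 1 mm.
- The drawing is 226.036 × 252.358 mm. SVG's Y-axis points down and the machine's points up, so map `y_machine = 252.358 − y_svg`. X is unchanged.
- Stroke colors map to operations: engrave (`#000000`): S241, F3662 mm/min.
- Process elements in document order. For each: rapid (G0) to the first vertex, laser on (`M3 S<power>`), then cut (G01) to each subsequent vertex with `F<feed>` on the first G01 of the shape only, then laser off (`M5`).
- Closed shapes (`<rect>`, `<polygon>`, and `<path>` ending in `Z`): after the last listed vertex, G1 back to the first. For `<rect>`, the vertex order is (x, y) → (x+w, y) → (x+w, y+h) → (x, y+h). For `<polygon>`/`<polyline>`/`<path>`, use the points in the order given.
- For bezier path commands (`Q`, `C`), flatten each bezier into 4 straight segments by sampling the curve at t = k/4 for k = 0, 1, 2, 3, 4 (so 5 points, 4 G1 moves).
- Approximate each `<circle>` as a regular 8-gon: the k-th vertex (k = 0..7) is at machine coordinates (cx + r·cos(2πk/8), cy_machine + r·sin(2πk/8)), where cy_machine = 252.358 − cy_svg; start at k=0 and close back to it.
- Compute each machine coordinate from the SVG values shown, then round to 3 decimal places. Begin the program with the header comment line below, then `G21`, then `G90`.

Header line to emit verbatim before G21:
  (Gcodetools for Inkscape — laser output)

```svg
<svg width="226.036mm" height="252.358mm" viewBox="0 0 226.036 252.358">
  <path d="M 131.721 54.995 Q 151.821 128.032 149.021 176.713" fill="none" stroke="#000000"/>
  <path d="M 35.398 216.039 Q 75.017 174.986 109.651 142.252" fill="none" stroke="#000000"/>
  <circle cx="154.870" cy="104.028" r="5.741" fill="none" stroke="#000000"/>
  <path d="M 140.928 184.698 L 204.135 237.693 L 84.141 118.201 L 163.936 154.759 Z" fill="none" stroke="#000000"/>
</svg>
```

Since the viewBox matches the mm dimensions, user units are millimetres directly. The only transform is the Y-flip y_m = 252.358 − y_svg.

Shape 1 is a quadratic bezier drawn with `<path>`. Its stroke #000000 means engrave at S241, F3662. After flipping Y the toolpath is (131.721,197.363) → (140.340,162.367) → (146.096,130.415) → (148.990,101.508) → (149.021,75.645).

Shape 2 is a quadratic bezier drawn with `<path>`. Its stroke #000000 means engrave at S241, F3662. After flipping Y the toolpath is (35.398,36.319) → (54.896,56.326) → (73.771,75.292) → (92.022,93.219) → (109.651,110.106).

Shape 3 is a circle drawn with `<circle>`. Its stroke #000000 means engrave at S241, F3662. After flipping Y the toolpath is (160.611,148.330) → (158.930,152.390) → (154.870,154.071) → (150.810,152.390) → (149.129,148.330) → (150.810,144.270) → (154.870,142.589) → (158.930,144.270) → (160.611,148.330), returning to the start.

Shape 4 is a closed polygon drawn with `<path>`. Its stroke #000000 means engrave at S241, F3662. After flipping Y the toolpath is (140.928,67.660) → (204.135,14.665) → (84.141,134.157) → (163.936,97.599) → (140.928,67.660), returning to the start.

(Gcodetools for Inkscape — laser output)
G21
G90
G0 X131.721 Y197.363
M3 S241
G01 X140.340 Y162.367 F3662
G01 X146.096 Y130.415
G01 X148.990 Y101.508
G01 X149.021 Y75.645
M5
G0 X35.398 Y36.319
M3 S241
G01 X54.896 Y56.326 F3662
G01 X73.771 Y75.292
G01 X92.022 Y93.219
G01 X109.651 Y110.106
M5
G0 X160.611 Y148.330
M3 S241
G01 X158.930 Y152.390 F3662
G01 X154.870 Y154.071
G01 X150.810 Y152.390
G01 X149.129 Y148.330
G01 X150.810 Y144.270
G01 X154.870 Y142.589
G01 X158.930 Y144.270
G01 X160.611 Y148.330
M5
G0 X140.928 Y67.660
M3 S241
G01 X204.135 Y14.665 F3662
G01 X84.141 Y134.157
G01 X163.936 Y97.599
G01 X140.928 Y67.660
M5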